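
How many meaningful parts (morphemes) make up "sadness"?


Word: "sadness"
Morphemes: sad | -ness
Each morpheme carries meaning
= 2 morphemes


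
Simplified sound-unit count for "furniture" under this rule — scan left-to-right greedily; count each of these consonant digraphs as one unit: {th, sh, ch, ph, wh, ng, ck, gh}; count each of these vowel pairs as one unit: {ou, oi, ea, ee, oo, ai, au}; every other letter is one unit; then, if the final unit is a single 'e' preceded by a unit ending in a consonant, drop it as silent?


Word: "furniture" (9 letters)
Left-to-right scan:
  (1) 'f' (letter)
  (2) 'u' (letter)
  (3) 'r' (letter)
  (4) 'n' (letter)
  (5) 'i' (letter)
  (6) 't' (letter)
  (7) 'u' (letter)
  (8) 'r' (letter)
  (9) 'e' (letter)
Units from scan: 9
Final unit is 'e' after a consonant -> drop as silent (-1)
Sound units = 8 units


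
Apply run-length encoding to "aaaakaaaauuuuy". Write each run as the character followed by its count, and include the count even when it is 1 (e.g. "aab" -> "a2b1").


String: "aaaakaaaauuuuy"
Scanning for consecutive runs:
  'a' x 4
  'k' x 1
  'a' x 4
  'u' x 4
  'y' x 1
RLE = "a4k1a4u4y1"


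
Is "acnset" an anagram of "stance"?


Word 1: "stance" → sorted: acenst
Word 2: "acnset" → sorted: acenst
Same letters? acenst == acenst
Anagram = Yes


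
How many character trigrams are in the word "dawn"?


Word: "dawn" (length 4)
Number of 3-grams = length - 3 + 1 = 4 - 3 + 1
= 2


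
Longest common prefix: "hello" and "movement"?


Word 1: "hello"
Word 2: "movement"
Comparing from start:
  Pos 0: 'h' != 'm' (stop)
LCP = "" (length 0)


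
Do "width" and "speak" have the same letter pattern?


Pattern of "width": [0, 1, 2, 3, 4]
Pattern of "speak": [0, 1, 2, 3, 4]
Patterns match
Same pattern = Yes


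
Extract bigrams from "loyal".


Word: "loyal" (length 5)
Number of bigrams = 5 - 2 + 1 = 4
  Position 0: "lo"
  Position 1: "oy"
  Position 2: "ya"
  Position 3: "al"
Bigrams = "lo", "oy", "ya", "al"


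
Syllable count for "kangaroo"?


Word: "kangaroo"
Syllable breakdown: kan / ga / roo
Counting: 3 parts
= 3 syllables


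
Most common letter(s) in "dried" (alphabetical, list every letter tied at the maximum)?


Word: "dried"
Letter counts:
  'd': 2
  'e': 1
  'i': 1
  'r': 1
Maximum count = 2
Most frequent = 'd' (2 times each)


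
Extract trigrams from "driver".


Word: "driver" (length 6)
Number of trigrams = 6 - 3 + 1 = 4
  Position 0: "dri"
  Position 1: "riv"
  Position 2: "ive"
  Position 3: "ver"
Trigrams = "dri", "riv", "ive", "ver"


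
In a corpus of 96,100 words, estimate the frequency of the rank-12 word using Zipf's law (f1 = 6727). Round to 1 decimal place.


Zipf's law: f(r) = f(1) / r
f(1) = 6727
f(12) = 6727 / 12
= 560.6 occurrences


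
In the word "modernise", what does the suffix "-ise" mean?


Suffix: -ise
As in: modernise -> modern + -ise
Meaning = to make


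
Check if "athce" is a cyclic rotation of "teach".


Word: "teach", Candidate: "athce"
Method: check if candidate is substring of word+word
"teachteach" contains "athce"? No
Is rotation = No


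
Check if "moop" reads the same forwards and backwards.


Word: "moop"
Reversed: "poom"
Forward == Backward? moop != poom
Palindrome = No


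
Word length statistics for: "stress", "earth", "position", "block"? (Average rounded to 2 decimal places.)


Lengths: "stress"=6, "earth"=5, "position"=8, "block"=5
Sum = 24, Count = 4
Average = 24/4 = 6.00
= avg=6.00, min=5, max=8


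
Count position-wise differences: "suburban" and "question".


Comparing character by character (same length = 8):
  Pos 0: 's' vs 'q' !=
  Pos 1: 'u' vs 'u' =
  Pos 2: 'b' vs 'e' !=
  Pos 3: 'u' vs 's' !=
  Pos 4: 'r' vs 't' !=
  Pos 5: 'b' vs 'i' !=
  Pos 6: 'a' vs 'o' !=
  Pos 7: 'n' vs 'n' =
Hamming distance = 6


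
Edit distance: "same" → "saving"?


Word 1: "same" (length 4)
Word 2: "saving" (length 6)
One optimal edit sequence (insert/delete/substitute each cost 1):
  1. keep 's'
  2. keep 'a'
  3. insert 'v'  (+1)
  4. insert 'i'  (+1)
  5. substitute 'm' -> 'n'  (+1)
  6. substitute 'e' -> 'g'  (+1)
Total edit operations: 4
Edit distance = 4


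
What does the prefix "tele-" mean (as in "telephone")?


Prefix: tele-
Example: telephone = tele- + phone
Meaning = distant


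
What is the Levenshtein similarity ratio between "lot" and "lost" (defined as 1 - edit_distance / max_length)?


Word 1: "lot" (length 3)
Word 2: "lost" (length 4)
One optimal edit sequence:
  1. keep 'l'
  2. keep 'o'
  3. insert 's'  (+1)
  4. keep 't'
Edit distance = 1
Max length = max(3, 4) = 4
Similarity = 1 - 1/4
= 0.7500


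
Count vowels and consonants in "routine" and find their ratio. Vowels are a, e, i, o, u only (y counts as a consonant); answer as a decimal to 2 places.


Word: "routine"
Vowels (a,e,i,o,u): 4
Consonants: 3
Ratio = 4/3
= 1.33


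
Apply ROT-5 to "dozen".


Word: "dozen"
Shift: 5
Each letter → (letter + shift) mod 26:
  'd' (3) + 5 = 8 → 'i'
  'o' (14) + 5 = 19 → 't'
  'z' (25) + 5 = 4 → 'e'
  'e' (4) + 5 = 9 → 'j'
  'n' (13) + 5 = 18 → 's'
Result = "itejs"


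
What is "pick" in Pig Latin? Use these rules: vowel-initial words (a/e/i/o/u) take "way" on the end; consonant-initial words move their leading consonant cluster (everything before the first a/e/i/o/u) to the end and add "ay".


Word: "pick"
Starts with consonant(s) → move to end, add 'ay'
Consonant cluster: "p"
Pig Latin = "ickpay"


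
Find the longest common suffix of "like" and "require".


Word 1: "like"
Word 2: "require"
Comparing from end:
  Pos -1: 'e' == 'e'
  Pos -2: 'k' != 'r' (stop)
LCS = "e" (length 1)


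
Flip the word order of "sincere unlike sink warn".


Original: "sincere unlike sink warn"
Words (1..n): sincere | unlike | sink | warn
Reversed (n..1): warn | sink | unlike | sincere
Result = "warn sink unlike sincere"


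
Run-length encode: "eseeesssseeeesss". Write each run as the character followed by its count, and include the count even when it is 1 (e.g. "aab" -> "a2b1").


String: "eseeesssseeeesss"
Scanning for consecutive runs:
  'e' x 1
  's' x 1
  'e' x 3
  's' x 4
  'e' x 4
  's' x 3
RLE = "e1s1e3s4e4s3"


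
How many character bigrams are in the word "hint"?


Word: "hint" (length 4)
Number of 2-grams = length - 2 + 1 = 4 - 2 + 1
= 3


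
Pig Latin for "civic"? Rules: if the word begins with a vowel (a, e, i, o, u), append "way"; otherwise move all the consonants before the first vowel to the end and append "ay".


Word: "civic"
Starts with consonant(s) → move to end, add 'ay'
Consonant cluster: "c"
Pig Latin = "iviccay"


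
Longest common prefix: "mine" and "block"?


Word 1: "mine"
Word 2: "block"
Comparing from start:
  Pos 0: 'm' != 'b' (stop)
LCP = "" (length 0)


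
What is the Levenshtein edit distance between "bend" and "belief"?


Word 1: "bend" (length 4)
Word 2: "belief" (length 6)
One optimal edit sequence (insert/delete/substitute each cost 1):
  1. keep 'b'
  2. keep 'e'
  3. insert 'l'  (+1)
  4. insert 'i'  (+1)
  5. substitute 'n' -> 'e'  (+1)
  6. substitute 'd' -> 'f'  (+1)
Total edit operations: 4
Edit distance = 4


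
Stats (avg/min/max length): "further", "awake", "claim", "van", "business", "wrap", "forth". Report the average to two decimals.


Lengths: "further"=7, "awake"=5, "claim"=5, "van"=3, "business"=8, "wrap"=4, "forth"=5
Sum = 37, Count = 7
Average = 37/7 = 5.29
= avg=5.29, min=3, max=8


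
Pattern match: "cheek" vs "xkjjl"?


Pattern of "cheek": [0, 1, 2, 2, 3]
Pattern of "xkjjl": [0, 1, 2, 2, 3]
Patterns match
Same pattern = Yes


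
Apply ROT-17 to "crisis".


Word: "crisis"
Shift: 17
Each letter → (letter + shift) mod 26:
  'c' (2) + 17 = 19 → 't'
  'r' (17) + 17 = 8 → 'i'
  'i' (8) + 17 = 25 → 'z'
  's' (18) + 17 = 9 → 'j'
  'i' (8) + 17 = 25 → 'z'
  's' (18) + 17 = 9 → 'j'
Result = "tizjzj"


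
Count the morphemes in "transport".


Word: "transport"
Morphemes: trans- + port
Each morpheme carries meaning
= 2 morphemes


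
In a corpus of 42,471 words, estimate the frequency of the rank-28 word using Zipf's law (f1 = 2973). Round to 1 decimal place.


Zipf's law: f(r) = f(1) / r
f(1) = 2973
f(28) = 2973 / 28
= 106.2 occurrences


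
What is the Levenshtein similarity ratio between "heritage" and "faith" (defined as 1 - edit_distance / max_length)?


Word 1: "heritage" (length 8)
Word 2: "faith" (length 5)
One optimal edit sequence:
  1. delete 'h'  (+1)
  2. substitute 'e' -> 'f'  (+1)
  3. substitute 'r' -> 'a'  (+1)
  4. keep 'i'
  5. keep 't'
  6. delete 'a'  (+1)
  7. delete 'g'  (+1)
  8. substitute 'e' -> 'h'  (+1)
Edit distance = 6
Max length = max(8, 5) = 8
Similarity = 1 - 6/8
= 0.2500


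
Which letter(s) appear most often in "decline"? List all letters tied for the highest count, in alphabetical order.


Word: "decline"
Letter counts:
  'c': 1
  'd': 1
  'e': 2
  'i': 1
  'l': 1
  'n': 1
Maximum count = 2
Most frequent = 'e' (2 times each)


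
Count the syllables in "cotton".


Word: "cotton"
Syllable breakdown: cot · ton
Counting: 2 parts
= 2 syllables


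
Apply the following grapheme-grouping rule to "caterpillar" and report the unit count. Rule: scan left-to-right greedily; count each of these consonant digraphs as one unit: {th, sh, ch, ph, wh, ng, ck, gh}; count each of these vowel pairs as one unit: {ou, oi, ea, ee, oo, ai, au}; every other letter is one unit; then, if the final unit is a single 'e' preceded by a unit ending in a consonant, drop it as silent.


Word: "caterpillar" (11 letters)
Left-to-right scan:
  1. 'c' (letter)
  2. 'a' (letter)
  3. 't' (letter)
  4. 'e' (letter)
  5. 'r' (letter)
  6. 'p' (letter)
  7. 'i' (letter)
  8. 'l' (letter)
  9. 'l' (letter)
  10. 'a' (letter)
  11. 'r' (letter)
Units from scan: 11
Sound units = 11 units


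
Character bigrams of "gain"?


Word: "gain" (length 4)
Number of bigrams = 4 - 2 + 1 = 3
  Position 0: "ga"
  Position 1: "ai"
  Position 2: "in"
Bigrams = "ga", "ai", "in"


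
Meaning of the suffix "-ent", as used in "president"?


Suffix: -ent
Example: president = preside + -ent, with a spelling change
Meaning = one who / that which


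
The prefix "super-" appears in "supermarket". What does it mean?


Prefix: super-
Example: supermarket (super- + market)
Meaning = above / beyond


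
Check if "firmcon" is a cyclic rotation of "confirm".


Word: "confirm", Candidate: "firmcon"
Method: check if candidate is substring of word+word
"confirmconfirm" contains "firmcon"? Yes
Is rotation = Yes


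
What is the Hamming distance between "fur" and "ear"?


Comparing character by character (same length = 3):
  Pos 0: 'f' vs 'e' !=
  Pos 1: 'u' vs 'a' !=
  Pos 2: 'r' vs 'r' =
Hamming distance = 2


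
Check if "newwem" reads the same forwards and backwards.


Word: "newwem"
Reversed: "mewwen"
Forward == Backward? newwem != mewwen
Palindrome = No


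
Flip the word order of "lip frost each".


Original: "lip frost each"
Words (1..n): lip | frost | each
Reversed (n..1): each | frost | lip
Result = "each frost lip"


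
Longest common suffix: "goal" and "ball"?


Word 1: "goal"
Word 2: "ball"
Comparing from end:
  Pos -1: 'l' == 'l'
  Pos -2: 'a' != 'l' (stop)
LCS = "l" (length 1)


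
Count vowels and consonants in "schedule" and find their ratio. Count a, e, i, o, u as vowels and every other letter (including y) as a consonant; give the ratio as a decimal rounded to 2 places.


Word: "schedule"
Vowels (a,e,i,o,u): 3
Consonants: 5
Ratio = 3/5
= 0.60


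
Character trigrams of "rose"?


Word: "rose" (length 4)
Number of trigrams = 4 - 3 + 1 = 2
  Position 0: "ros"
  Position 1: "ose"
Trigrams = "ros", "ose"


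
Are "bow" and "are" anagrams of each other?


Word 1: "bow" → sorted: bow
Word 2: "are" → sorted: aer
Same letters? bow != aer
Anagram = No


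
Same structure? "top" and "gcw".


Pattern of "top": [0, 1, 2]
Pattern of "gcw": [0, 1, 2]
Patterns match
Same pattern = Yes


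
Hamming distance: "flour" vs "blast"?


Comparing character by character (same length = 5):
  Pos 0: 'f' vs 'b' !=
  Pos 1: 'l' vs 'l' =
  Pos 2: 'o' vs 'a' !=
  Pos 3: 'u' vs 's' !=
  Pos 4: 'r' vs 't' !=
Hamming distance = 4


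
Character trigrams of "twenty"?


Word: "twenty" (length 6)
Number of trigrams = 6 - 3 + 1 = 4
  Position 0: "twe"
  Position 1: "wen"
  Position 2: "ent"
  Position 3: "nty"
Trigrams = "twe", "wen", "ent", "nty"


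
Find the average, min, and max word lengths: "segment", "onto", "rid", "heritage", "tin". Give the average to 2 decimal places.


Lengths: "segment"=7, "onto"=4, "rid"=3, "heritage"=8, "tin"=3
Sum = 25, Count = 5
Average = 25/5 = 5.00
= avg=5.00, min=3, max=8


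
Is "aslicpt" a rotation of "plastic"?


Word: "plastic", Candidate: "aslicpt"
Method: check if candidate is substring of word+word
"plasticplastic" contains "aslicpt"? No
Is rotation = No


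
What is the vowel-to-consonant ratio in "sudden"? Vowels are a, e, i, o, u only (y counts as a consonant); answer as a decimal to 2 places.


Word: "sudden"
Vowels (a,e,i,o,u): 2
Consonants: 4
Ratio = 2/4
= 0.50


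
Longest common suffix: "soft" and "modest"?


Word 1: "soft"
Word 2: "modest"
Comparing from end:
  Pos -1: 't' == 't'
  Pos -2: 'f' != 's' (stop)
LCS = "t" (length 1)


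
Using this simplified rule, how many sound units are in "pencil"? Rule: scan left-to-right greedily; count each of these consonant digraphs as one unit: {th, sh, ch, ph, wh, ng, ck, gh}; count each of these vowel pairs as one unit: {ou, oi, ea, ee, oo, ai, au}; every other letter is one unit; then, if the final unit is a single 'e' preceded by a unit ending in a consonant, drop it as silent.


Word: "pencil" (6 letters)
Left-to-right scan:
  1. 'p' (letter)
  2. 'e' (letter)
  3. 'n' (letter)
  4. 'c' (letter)
  5. 'i' (letter)
  6. 'l' (letter)
Units from scan: 6
Sound units = 6 units


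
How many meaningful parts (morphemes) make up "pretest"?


Word: "pretest"
Morphemes: pre- / test
Each morpheme carries meaning
= 2 morphemes


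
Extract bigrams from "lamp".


Word: "lamp" (length 4)
Number of bigrams = 4 - 2 + 1 = 3
  Position 0: "la"
  Position 1: "am"
  Position 2: "mp"
Bigrams = "la", "am", "mp"


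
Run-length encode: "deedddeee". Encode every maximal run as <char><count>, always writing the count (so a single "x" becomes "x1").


String: "deedddeee"
Scanning for consecutive runs:
  'd' x 1
  'e' x 2
  'd' x 3
  'e' x 3
RLE = "d1e2d3e3"


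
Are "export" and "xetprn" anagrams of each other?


Word 1: "export" → sorted: eoprtx
Word 2: "xetprn" → sorted: enprtx
Same letters? eoprtx != enprtx
Anagram = No


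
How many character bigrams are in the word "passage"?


Word: "passage" (length 7)
Number of 2-grams = length - 2 + 1 = 7 - 2 + 1
= 6


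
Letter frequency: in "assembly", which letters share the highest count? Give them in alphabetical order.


Word: "assembly"
Letter counts:
  'a': 1
  'b': 1
  'e': 1
  'l': 1
  'm': 1
  's': 2
  'y': 1
Maximum count = 2
Most frequent = 's' (2 times each)


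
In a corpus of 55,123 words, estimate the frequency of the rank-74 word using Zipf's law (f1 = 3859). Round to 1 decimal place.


Zipf's law: f(r) = f(1) / r
f(1) = 3859
f(74) = 3859 / 74
= 52.1 occurrences


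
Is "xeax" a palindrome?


Word: "xeax"
Reversed: "xaex"
Forward == Backward? xeax != xaex
Palindrome = No


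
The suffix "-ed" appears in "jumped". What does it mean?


Suffix: -ed
Example: jumped = jump + -ed
Meaning = past tense


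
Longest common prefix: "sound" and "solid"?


Word 1: "sound"
Word 2: "solid"
Comparing from start:
  Pos 0: 's' == 's'
  Pos 1: 'o' == 'o'
  Pos 2: 'u' != 'l' (stop)
LCP = "so" (length 2)


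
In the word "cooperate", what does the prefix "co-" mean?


Prefix: co-
Example: cooperate = co- + operate
Meaning = together


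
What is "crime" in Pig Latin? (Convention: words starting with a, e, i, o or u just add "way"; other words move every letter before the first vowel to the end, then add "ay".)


Word: "crime"
Starts with consonant(s) → move to end, add 'ay'
Consonant cluster: "cr"
Pig Latin = "imecray"


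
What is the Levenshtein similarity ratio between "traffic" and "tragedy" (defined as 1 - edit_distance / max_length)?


Word 1: "traffic" (length 7)
Word 2: "tragedy" (length 7)
One optimal edit sequence:
  1. keep 't'
  2. keep 'r'
  3. keep 'a'
  4. substitute 'f' -> 'g'  (+1)
  5. substitute 'f' -> 'e'  (+1)
  6. substitute 'i' -> 'd'  (+1)
  7. substitute 'c' -> 'y'  (+1)
Edit distance = 4
Max length = max(7, 7) = 7
Similarity = 1 - 4/7
= 0.4286


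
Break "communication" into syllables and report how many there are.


Word: "communication"
Syllable breakdown: com-mu-ni-ca-tion
Counting: 5 parts
= 5 syllables


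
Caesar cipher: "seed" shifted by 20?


Word: "seed"
Shift: 20
Each letter → (letter + shift) mod 26:
  's' (18) + 20 = 12 → 'm'
  'e' (4) + 20 = 24 → 'y'
  'e' (4) + 20 = 24 → 'y'
  'd' (3) + 20 = 23 → 'x'
Result = "myyx"


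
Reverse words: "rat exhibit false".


Original: "rat exhibit false"
Words (1..n): rat | exhibit | false
Reversed (n..1): false | exhibit | rat
Result = "false exhibit rat"


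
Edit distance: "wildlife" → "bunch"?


Word 1: "wildlife" (length 8)
Word 2: "bunch" (length 5)
One optimal edit sequence (insert/delete/substitute each cost 1):
  1. delete 'w'  (+1)
  2. delete 'i'  (+1)
  3. delete 'l'  (+1)
  4. substitute 'd' -> 'b'  (+1)
  5. substitute 'l' -> 'u'  (+1)
  6. substitute 'i' -> 'n'  (+1)
  7. substitute 'f' -> 'c'  (+1)
  8. substitute 'e' -> 'h'  (+1)
Total edit operations: 8
Edit distance = 8


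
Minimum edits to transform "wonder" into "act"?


Word 1: "wonder" (length 6)
Word 2: "act" (length 3)
One optimal edit sequence (insert/delete/substitute each cost 1):
  1. delete 'w'  (+1)
  2. delete 'o'  (+1)
  3. delete 'n'  (+1)
  4. substitute 'd' -> 'a'  (+1)
  5. substitute 'e' -> 'c'  (+1)
  6. substitute 'r' -> 't'  (+1)
Total edit operations: 6
Edit distance = 6


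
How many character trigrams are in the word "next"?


Word: "next" (length 4)
Number of 3-grams = length - 3 + 1 = 4 - 3 + 1
= 2


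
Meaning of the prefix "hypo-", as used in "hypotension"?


Prefix: hypo-
Example: hypotension (hypo- + tension)
Meaning = under / below normal


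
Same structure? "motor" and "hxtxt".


Pattern of "motor": [0, 1, 2, 1, 3]
Pattern of "hxtxt": [0, 1, 2, 1, 2]
Patterns do not match
Same pattern = No


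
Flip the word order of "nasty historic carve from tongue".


Original: "nasty historic carve from tongue"
Words (1..n): nasty | historic | carve | from | tongue
Reversed (n..1): tongue | from | carve | historic | nasty
Result = "tongue from carve historic nasty"


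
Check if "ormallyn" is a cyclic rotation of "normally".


Word: "normally", Candidate: "ormallyn"
Method: check if candidate is substring of word+word
"normallynormally" contains "ormallyn"? Yes
Is rotation = Yes


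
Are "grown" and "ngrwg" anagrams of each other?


Word 1: "grown" → sorted: gnorw
Word 2: "ngrwg" → sorted: ggnrw
Same letters? gnorw != ggnrw
Anagram = No


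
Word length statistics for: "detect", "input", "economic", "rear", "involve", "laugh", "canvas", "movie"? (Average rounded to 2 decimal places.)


Lengths: "detect"=6, "input"=5, "economic"=8, "rear"=4, "involve"=7, "laugh"=5, "canvas"=6, "movie"=5
Sum = 46, Count = 8
Average = 46/8 = 5.75
= avg=5.75, min=4, max=8


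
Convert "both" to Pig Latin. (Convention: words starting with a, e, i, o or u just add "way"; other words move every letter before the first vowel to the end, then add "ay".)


Word: "both"
Starts with consonant(s) → move to end, add 'ay'
Consonant cluster: "b"
Pig Latin = "othbay"


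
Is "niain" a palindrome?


Word: "niain"
Reversed: "niain"
Forward == Backward? niain == niain
Palindrome = Yes


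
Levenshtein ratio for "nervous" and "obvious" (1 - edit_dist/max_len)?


Word 1: "nervous" (length 7)
Word 2: "obvious" (length 7)
One optimal edit sequence:
  1. substitute 'n' -> 'o'  (+1)
  2. substitute 'e' -> 'b'  (+1)
  3. substitute 'r' -> 'v'  (+1)
  4. substitute 'v' -> 'i'  (+1)
  5. keep 'o'
  6. keep 'u'
  7. keep 's'
Edit distance = 4
Max length = max(7, 7) = 7
Similarity = 1 - 4/7
= 0.4286


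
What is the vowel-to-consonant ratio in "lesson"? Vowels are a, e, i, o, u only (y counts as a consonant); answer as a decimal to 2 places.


Word: "lesson"
Vowels (a,e,i,o,u): 2
Consonants: 4
Ratio = 2/4
= 0.50


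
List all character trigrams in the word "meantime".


Word: "meantime" (length 8)
Number of trigrams = 8 - 3 + 1 = 6
  Position 0: "mea"
  Position 1: "ean"
  Position 2: "ant"
  Position 3: "nti"
  Position 4: "tim"
  Position 5: "ime"
Trigrams = "mea", "ean", "ant", "nti", "tim", "ime"


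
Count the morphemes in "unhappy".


Word: "unhappy"
Morphemes: un- / happy
Each morpheme carries meaning
= 2 morphemes


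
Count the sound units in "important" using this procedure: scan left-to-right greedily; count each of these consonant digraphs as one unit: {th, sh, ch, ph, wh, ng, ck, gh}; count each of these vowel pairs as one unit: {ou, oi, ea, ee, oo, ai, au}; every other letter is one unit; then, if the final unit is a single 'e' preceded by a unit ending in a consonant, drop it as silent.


Word: "important" (9 letters)
Left-to-right scan:
  1. 'i' (letter)
  2. 'm' (letter)
  3. 'p' (letter)
  4. 'o' (letter)
  5. 'r' (letter)
  6. 't' (letter)
  7. 'a' (letter)
  8. 'n' (letter)
  9. 't' (letter)
Units from scan: 9
Sound units = 9 units


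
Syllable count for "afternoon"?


Word: "afternoon"
Syllable breakdown: af / ter / noon
Counting: 3 parts
= 3 syllables


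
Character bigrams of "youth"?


Word: "youth" (length 5)
Number of bigrams = 5 - 2 + 1 = 4
  Position 0: "yo"
  Position 1: "ou"
  Position 2: "ut"
  Position 3: "th"
Bigrams = "yo", "ou", "ut", "th"


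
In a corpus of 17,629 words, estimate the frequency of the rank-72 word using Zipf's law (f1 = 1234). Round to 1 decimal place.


Zipf's law: f(r) = f(1) / r
f(1) = 1234
f(72) = 1234 / 72
= 17.1 occurrences


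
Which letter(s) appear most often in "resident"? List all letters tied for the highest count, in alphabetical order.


Word: "resident"
Letter counts:
  'd': 1
  'e': 2
  'i': 1
  'n': 1
  'r': 1
  's': 1
  't': 1
Maximum count = 2
Most frequent = 'e' (2 times each)


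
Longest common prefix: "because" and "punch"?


Word 1: "because"
Word 2: "punch"
Comparing from start:
  Pos 0: 'b' != 'p' (stop)
LCP = "" (length 0)


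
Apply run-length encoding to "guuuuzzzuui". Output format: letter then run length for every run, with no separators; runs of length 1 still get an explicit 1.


String: "guuuuzzzuui"
Scanning for consecutive runs:
  'g' x 1
  'u' x 4
  'z' x 3
  'u' x 2
  'i' x 1
RLE = "g1u4z3u2i1"


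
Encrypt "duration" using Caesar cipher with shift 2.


Word: "duration"
Shift: 2
Each letter → (letter + shift) mod 26:
  'd' (3) + 2 = 5 → 'f'
  'u' (20) + 2 = 22 → 'w'
  'r' (17) + 2 = 19 → 't'
  'a' (0) + 2 = 2 → 'c'
  't' (19) + 2 = 21 → 'v'
  'i' (8) + 2 = 10 → 'k'
  'o' (14) + 2 = 16 → 'q'
  'n' (13) + 2 = 15 → 'p'
Result = "fwtcvkqp"


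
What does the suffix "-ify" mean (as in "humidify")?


Suffix: -ify
As in: humidify -> humid + -ify
Meaning = to make


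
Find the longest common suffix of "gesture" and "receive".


Word 1: "gesture"
Word 2: "receive"
Comparing from end:
  Pos -1: 'e' == 'e'
  Pos -2: 'r' != 'v' (stop)
LCS = "e" (length 1)


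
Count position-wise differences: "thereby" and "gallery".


Comparing character by character (same length = 7):
  Pos 0: 't' vs 'g' !=
  Pos 1: 'h' vs 'a' !=
  Pos 2: 'e' vs 'l' !=
  Pos 3: 'r' vs 'l' !=
  Pos 4: 'e' vs 'e' =
  Pos 5: 'b' vs 'r' !=
  Pos 6: 'y' vs 'y' =
Hamming distance = 5


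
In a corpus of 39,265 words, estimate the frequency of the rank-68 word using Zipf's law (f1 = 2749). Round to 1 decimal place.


Zipf's law: f(r) = f(1) / r
f(1) = 2749
f(68) = 2749 / 68
= 40.4 occurrences


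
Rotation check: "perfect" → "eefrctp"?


Word: "perfect", Candidate: "eefrctp"
Method: check if candidate is substring of word+word
"perfectperfect" contains "eefrctp"? No
Is rotation = No


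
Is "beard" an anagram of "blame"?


Word 1: "blame" → sorted: abelm
Word 2: "beard" → sorted: abder
Same letters? abelm != abder
Anagram = No


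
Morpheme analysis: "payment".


Word: "payment"
Morphemes: pay | -ment
Each morpheme carries meaning
= 2 morphemes


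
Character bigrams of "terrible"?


Word: "terrible" (length 8)
Number of bigrams = 8 - 2 + 1 = 7
  Position 0: "te"
  Position 1: "er"
  Position 2: "rr"
  Position 3: "ri"
  Position 4: "ib"
  Position 5: "bl"
  Position 6: "le"
Bigrams = "te", "er", "rr", "ri", "ib", "bl", "le"


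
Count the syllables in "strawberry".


Word: "strawberry"
Syllable breakdown: straw / ber / ry
Counting: 3 parts
= 3 syllables


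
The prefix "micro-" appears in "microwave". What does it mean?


Prefix: micro-
Example: microwave = micro- + wave
Meaning = small


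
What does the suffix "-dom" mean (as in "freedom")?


Suffix: -dom
As in: freedom -> free + -dom
Meaning = state / realm


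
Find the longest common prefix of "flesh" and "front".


Word 1: "flesh"
Word 2: "front"
Comparing from start:
  Pos 0: 'f' == 'f'
  Pos 1: 'l' != 'r' (stop)
LCP = "f" (length 1)


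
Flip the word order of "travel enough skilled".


Original: "travel enough skilled"
Words (1..n): travel | enough | skilled
Reversed (n..1): skilled | enough | travel
Result = "skilled enough travel"


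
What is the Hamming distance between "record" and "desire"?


Comparing character by character (same length = 6):
  Pos 0: 'r' vs 'd' !=
  Pos 1: 'e' vs 'e' =
  Pos 2: 'c' vs 's' !=
  Pos 3: 'o' vs 'i' !=
  Pos 4: 'r' vs 'r' =
  Pos 5: 'd' vs 'e' !=
Hamming distance = 4


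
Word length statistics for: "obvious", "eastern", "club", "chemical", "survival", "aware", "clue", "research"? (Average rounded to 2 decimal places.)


Lengths: "obvious"=7, "eastern"=7, "club"=4, "chemical"=8, "survival"=8, "aware"=5, "clue"=4, "research"=8
Sum = 51, Count = 8
Average = 51/8 = 6.38
= avg=6.38, min=4, max=8


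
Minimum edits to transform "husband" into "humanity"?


Word 1: "husband" (length 7)
Word 2: "humanity" (length 8)
One optimal edit sequence (insert/delete/substitute each cost 1):
  1. keep 'h'
  2. keep 'u'
  3. delete 's'  (+1)
  4. substitute 'b' -> 'm'  (+1)
  5. keep 'a'
  6. keep 'n'
  7. insert 'i'  (+1)
  8. insert 't'  (+1)
  9. substitute 'd' -> 'y'  (+1)
Total edit operations: 5
Edit distance = 5


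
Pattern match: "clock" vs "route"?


Pattern of "clock": [0, 1, 2, 0, 3]
Pattern of "route": [0, 1, 2, 3, 4]
Patterns do not match
Same pattern = No


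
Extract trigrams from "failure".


Word: "failure" (length 7)
Number of trigrams = 7 - 3 + 1 = 5
  Position 0: "fai"
  Position 1: "ail"
  Position 2: "ilu"
  Position 3: "lur"
  Position 4: "ure"
Trigrams = "fai", "ail", "ilu", "lur", "ure"


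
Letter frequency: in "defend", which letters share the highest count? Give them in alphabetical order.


Word: "defend"
Letter counts:
  'd': 2
  'e': 2
  'f': 1
  'n': 1
Maximum count = 2
Most frequent = 'd', 'e' (2 times each)


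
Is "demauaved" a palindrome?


Word: "demauaved"
Reversed: "devauamed"
Forward == Backward? demauaved != devauamed
Palindrome = No


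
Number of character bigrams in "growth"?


Word: "growth" (length 6)
Number of 2-grams = length - 2 + 1 = 6 - 2 + 1
= 5


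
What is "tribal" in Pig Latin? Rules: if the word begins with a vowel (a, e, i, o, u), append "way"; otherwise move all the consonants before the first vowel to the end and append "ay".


Word: "tribal"
Starts with consonant(s) → move to end, add 'ay'
Consonant cluster: "tr"
Pig Latin = "ibaltray"


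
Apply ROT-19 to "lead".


Word: "lead"
Shift: 19
Each letter → (letter + shift) mod 26:
  'l' (11) + 19 = 4 → 'e'
  'e' (4) + 19 = 23 → 'x'
  'a' (0) + 19 = 19 → 't'
  'd' (3) + 19 = 22 → 'w'
Result = "extw"


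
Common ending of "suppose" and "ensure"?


Word 1: "suppose"
Word 2: "ensure"
Comparing from end:
  Pos -1: 'e' == 'e'
  Pos -2: 's' != 'r' (stop)
LCS = "e" (length 1)


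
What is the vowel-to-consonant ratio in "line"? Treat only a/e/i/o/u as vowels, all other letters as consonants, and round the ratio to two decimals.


Word: "line"
Vowels (a,e,i,o,u): 2
Consonants: 2
Ratio = 2/2
= 1.00


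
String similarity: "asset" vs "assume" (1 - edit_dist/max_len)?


Word 1: "asset" (length 5)
Word 2: "assume" (length 6)
One optimal edit sequence:
  1. keep 'a'
  2. keep 's'
  3. keep 's'
  4. insert 'u'  (+1)
  5. substitute 'e' -> 'm'  (+1)
  6. substitute 't' -> 'e'  (+1)
Edit distance = 3
Max length = max(5, 6) = 6
Similarity = 1 - 3/6
= 0.5000


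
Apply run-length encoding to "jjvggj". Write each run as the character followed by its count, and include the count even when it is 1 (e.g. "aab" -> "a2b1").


String: "jjvggj"
Scanning for consecutive runs:
  'j' x 2
  'v' x 1
  'g' x 2
  'j' x 1
RLE = "j2v1g2j1"


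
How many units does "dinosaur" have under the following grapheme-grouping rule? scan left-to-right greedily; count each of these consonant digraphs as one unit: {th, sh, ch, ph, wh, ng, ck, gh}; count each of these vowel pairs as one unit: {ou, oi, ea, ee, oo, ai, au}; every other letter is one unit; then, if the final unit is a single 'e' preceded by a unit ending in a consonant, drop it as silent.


Word: "dinosaur" (8 letters)
Left-to-right scan:
  (1) 'd' (letter)
  (2) 'i' (letter)
  (3) 'n' (letter)
  (4) 'o' (letter)
  (5) 's' (letter)
  (6) 'au' (vowel-pair)
  (7) 'r' (letter)
Units from scan: 7
Sound units = 7 units


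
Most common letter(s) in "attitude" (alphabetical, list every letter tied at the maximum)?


Word: "attitude"
Letter counts:
  'a': 1
  'd': 1
  'e': 1
  'i': 1
  't': 3
  'u': 1
Maximum count = 3
Most frequent = 't' (3 times each)


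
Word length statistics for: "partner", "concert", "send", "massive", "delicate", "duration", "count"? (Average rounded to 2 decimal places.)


Lengths: "partner"=7, "concert"=7, "send"=4, "massive"=7, "delicate"=8, "duration"=8, "count"=5
Sum = 46, Count = 7
Average = 46/7 = 6.57
= avg=6.57, min=4, max=8


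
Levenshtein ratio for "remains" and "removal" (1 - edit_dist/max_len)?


Word 1: "remains" (length 7)
Word 2: "removal" (length 7)
One optimal edit sequence:
  1. keep 'r'
  2. keep 'e'
  3. keep 'm'
  4. substitute 'a' -> 'o'  (+1)
  5. substitute 'i' -> 'v'  (+1)
  6. substitute 'n' -> 'a'  (+1)
  7. substitute 's' -> 'l'  (+1)
Edit distance = 4
Max length = max(7, 7) = 7
Similarity = 1 - 4/7
= 0.4286


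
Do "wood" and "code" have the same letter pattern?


Pattern of "wood": [0, 1, 1, 2]
Pattern of "code": [0, 1, 2, 3]
Patterns do not match
Same pattern = No


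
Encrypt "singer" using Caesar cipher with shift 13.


Word: "singer"
Shift: 13
Each letter → (letter + shift) mod 26:
  's' (18) + 13 = 5 → 'f'
  'i' (8) + 13 = 21 → 'v'
  'n' (13) + 13 = 0 → 'a'
  'g' (6) + 13 = 19 → 't'
  'e' (4) + 13 = 17 → 'r'
  'r' (17) + 13 = 4 → 'e'
Result = "fvatre"


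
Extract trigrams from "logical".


Word: "logical" (length 7)
Number of trigrams = 7 - 3 + 1 = 5
  Position 0: "log"
  Position 1: "ogi"
  Position 2: "gic"
  Position 3: "ica"
  Position 4: "cal"
Trigrams = "log", "ogi", "gic", "ica", "cal"


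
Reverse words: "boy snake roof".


Original: "boy snake roof"
Words (1..n): boy | snake | roof
Reversed (n..1): roof | snake | boy
Result = "roof snake boy"


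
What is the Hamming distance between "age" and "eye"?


Comparing character by character (same length = 3):
  Pos 0: 'a' vs 'e' !=
  Pos 1: 'g' vs 'y' !=
  Pos 2: 'e' vs 'e' =
Hamming distance = 2


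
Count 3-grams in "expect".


Word: "expect" (length 6)
Number of 3-grams = length - 3 + 1 = 6 - 3 + 1
= 4


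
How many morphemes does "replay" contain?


Word: "replay"
Morphemes: re- / play
Each morpheme carries meaning
= 2 morphemes


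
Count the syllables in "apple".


Word: "apple"
Syllable breakdown: ap / ple
Counting: 2 parts
= 2 syllables


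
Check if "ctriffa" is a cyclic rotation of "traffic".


Word: "traffic", Candidate: "ctriffa"
Method: check if candidate is substring of word+word
"traffictraffic" contains "ctriffa"? No
Is rotation = No


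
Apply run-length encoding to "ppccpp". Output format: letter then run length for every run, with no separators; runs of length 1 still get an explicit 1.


String: "ppccpp"
Scanning for consecutive runs:
  'p' x 2
  'c' x 2
  'p' x 2
RLE = "p2c2p2"


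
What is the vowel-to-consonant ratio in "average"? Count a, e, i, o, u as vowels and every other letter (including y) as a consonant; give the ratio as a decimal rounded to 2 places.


Word: "average"
Vowels (a,e,i,o,u): 4
Consonants: 3
Ratio = 4/3
= 1.33


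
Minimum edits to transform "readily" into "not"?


Word 1: "readily" (length 7)
Word 2: "not" (length 3)
One optimal edit sequence (insert/delete/substitute each cost 1):
  1. delete 'r'  (+1)
  2. delete 'e'  (+1)
  3. delete 'a'  (+1)
  4. delete 'd'  (+1)
  5. substitute 'i' -> 'n'  (+1)
  6. substitute 'l' -> 'o'  (+1)
  7. substitute 'y' -> 't'  (+1)
Total edit operations: 7
Edit distance = 7


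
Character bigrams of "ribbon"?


Word: "ribbon" (length 6)
Number of bigrams = 6 - 2 + 1 = 5
  Position 0: "ri"
  Position 1: "ib"
  Position 2: "bb"
  Position 3: "bo"
  Position 4: "on"
Bigrams = "ri", "ib", "bb", "bo", "on"


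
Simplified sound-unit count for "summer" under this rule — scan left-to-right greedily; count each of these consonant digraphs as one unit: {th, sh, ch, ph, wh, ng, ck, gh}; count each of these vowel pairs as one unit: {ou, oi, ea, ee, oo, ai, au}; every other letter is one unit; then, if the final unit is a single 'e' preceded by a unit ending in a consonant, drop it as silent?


Word: "summer" (6 letters)
Left-to-right scan:
  (1) 's' (letter)
  (2) 'u' (letter)
  (3) 'm' (letter)
  (4) 'm' (letter)
  (5) 'e' (letter)
  (6) 'r' (letter)
Units from scan: 6
Sound units = 6 units


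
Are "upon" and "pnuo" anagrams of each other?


Word 1: "upon" → sorted: nopu
Word 2: "pnuo" → sorted: nopu
Same letters? nopu == nopu
Anagram = Yes


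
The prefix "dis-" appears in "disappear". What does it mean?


Prefix: dis-
Example: disappear = dis- + appear
Meaning = not / opposite


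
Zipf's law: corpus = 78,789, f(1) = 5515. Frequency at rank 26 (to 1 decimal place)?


Zipf's law: f(r) = f(1) / r
f(1) = 5515
f(26) = 5515 / 26
= 212.1 occurrences


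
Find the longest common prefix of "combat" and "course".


Word 1: "combat"
Word 2: "course"
Comparing from start:
  Pos 0: 'c' == 'c'
  Pos 1: 'o' == 'o'
  Pos 2: 'm' != 'u' (stop)
LCP = "co" (length 2)


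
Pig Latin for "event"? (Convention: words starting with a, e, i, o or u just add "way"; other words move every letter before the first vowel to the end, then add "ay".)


Word: "event"
Starts with vowel → add 'way'
Pig Latin = "eventway"


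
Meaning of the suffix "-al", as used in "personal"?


Suffix: -al
Example: personal (person + -al)
Meaning = relating to


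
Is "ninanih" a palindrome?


Word: "ninanih"
Reversed: "hinanin"
Forward == Backward? ninanih != hinanin
Palindrome = No


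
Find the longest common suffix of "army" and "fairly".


Word 1: "army"
Word 2: "fairly"
Comparing from end:
  Pos -1: 'y' == 'y'
  Pos -2: 'm' != 'l' (stop)
LCS = "y" (length 1)


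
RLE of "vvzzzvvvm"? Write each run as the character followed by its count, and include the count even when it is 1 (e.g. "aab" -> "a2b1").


String: "vvzzzvvvm"
Scanning for consecutive runs:
  'v' x 2
  'z' x 3
  'v' x 3
  'm' x 1
RLE = "v2z3v3m1"


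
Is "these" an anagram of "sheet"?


Word 1: "sheet" → sorted: eehst
Word 2: "these" → sorted: eehst
Same letters? eehst == eehst
Anagram = Yes


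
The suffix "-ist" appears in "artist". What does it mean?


Suffix: -ist
Example: artist (art + -ist)
Meaning = one who practices


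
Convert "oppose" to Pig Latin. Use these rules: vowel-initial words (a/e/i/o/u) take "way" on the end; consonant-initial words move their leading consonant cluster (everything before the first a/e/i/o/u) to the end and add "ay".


Word: "oppose"
Starts with vowel → add 'way'
Pig Latin = "opposeway"


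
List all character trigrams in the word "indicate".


Word: "indicate" (length 8)
Number of trigrams = 8 - 3 + 1 = 6
  Position 0: "ind"
  Position 1: "ndi"
  Position 2: "dic"
  Position 3: "ica"
  Position 4: "cat"
  Position 5: "ate"
Trigrams = "ind", "ndi", "dic", "ica", "cat", "ate"


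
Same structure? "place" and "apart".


Pattern of "place": [0, 1, 2, 3, 4]
Pattern of "apart": [0, 1, 0, 2, 3]
Patterns do not match
Same pattern = No


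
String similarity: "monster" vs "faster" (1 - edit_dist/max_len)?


Word 1: "monster" (length 7)
Word 2: "faster" (length 6)
One optimal edit sequence:
  1. delete 'm'  (+1)
  2. substitute 'o' -> 'f'  (+1)
  3. substitute 'n' -> 'a'  (+1)
  4. keep 's'
  5. keep 't'
  6. keep 'e'
  7. keep 'r'
Edit distance = 3
Max length = max(7, 6) = 7
Similarity = 1 - 3/7
= 0.5714


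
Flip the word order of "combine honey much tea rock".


Original: "combine honey much tea rock"
Words (1..n): combine | honey | much | tea | rock
Reversed (n..1): rock | tea | much | honey | combine
Result = "rock tea much honey combine"


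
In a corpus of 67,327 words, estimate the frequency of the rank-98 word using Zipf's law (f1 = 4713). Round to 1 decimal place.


Zipf's law: f(r) = f(1) / r
f(1) = 4713
f(98) = 4713 / 98
= 48.1 occurrences


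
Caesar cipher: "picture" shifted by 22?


Word: "picture"
Shift: 22
Each letter → (letter + shift) mod 26:
  'p' (15) + 22 = 11 → 'l'
  'i' (8) + 22 = 4 → 'e'
  'c' (2) + 22 = 24 → 'y'
  't' (19) + 22 = 15 → 'p'
  'u' (20) + 22 = 16 → 'q'
  'r' (17) + 22 = 13 → 'n'
  'e' (4) + 22 = 0 → 'a'
Result = "leypqna"


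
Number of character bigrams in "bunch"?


Word: "bunch" (length 5)
Number of 2-grams = length - 2 + 1 = 5 - 2 + 1
= 4


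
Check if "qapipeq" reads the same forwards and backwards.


Word: "qapipeq"
Reversed: "qepipaq"
Forward == Backward? qapipeq != qepipaq
Palindrome = No


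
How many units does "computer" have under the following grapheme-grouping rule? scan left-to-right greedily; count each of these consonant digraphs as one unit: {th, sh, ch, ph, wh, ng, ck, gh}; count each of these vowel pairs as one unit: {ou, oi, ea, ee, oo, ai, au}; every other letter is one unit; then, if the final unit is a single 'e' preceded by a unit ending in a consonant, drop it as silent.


Word: "computer" (8 letters)
Left-to-right scan:
  [1] 'c' (letter)
  [2] 'o' (letter)
  [3] 'm' (letter)
  [4] 'p' (letter)
  [5] 'u' (letter)
  [6] 't' (letter)
  [7] 'e' (letter)
  [8] 'r' (letter)
Units from scan: 8
Sound units = 8 units


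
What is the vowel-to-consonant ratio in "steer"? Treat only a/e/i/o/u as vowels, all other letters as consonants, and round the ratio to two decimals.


Word: "steer"
Vowels (a,e,i,o,u): 2
Consonants: 3
Ratio = 2/3
= 0.67


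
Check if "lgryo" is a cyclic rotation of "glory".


Word: "glory", Candidate: "lgryo"
Method: check if candidate is substring of word+word
"gloryglory" contains "lgryo"? No
Is rotation = No
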